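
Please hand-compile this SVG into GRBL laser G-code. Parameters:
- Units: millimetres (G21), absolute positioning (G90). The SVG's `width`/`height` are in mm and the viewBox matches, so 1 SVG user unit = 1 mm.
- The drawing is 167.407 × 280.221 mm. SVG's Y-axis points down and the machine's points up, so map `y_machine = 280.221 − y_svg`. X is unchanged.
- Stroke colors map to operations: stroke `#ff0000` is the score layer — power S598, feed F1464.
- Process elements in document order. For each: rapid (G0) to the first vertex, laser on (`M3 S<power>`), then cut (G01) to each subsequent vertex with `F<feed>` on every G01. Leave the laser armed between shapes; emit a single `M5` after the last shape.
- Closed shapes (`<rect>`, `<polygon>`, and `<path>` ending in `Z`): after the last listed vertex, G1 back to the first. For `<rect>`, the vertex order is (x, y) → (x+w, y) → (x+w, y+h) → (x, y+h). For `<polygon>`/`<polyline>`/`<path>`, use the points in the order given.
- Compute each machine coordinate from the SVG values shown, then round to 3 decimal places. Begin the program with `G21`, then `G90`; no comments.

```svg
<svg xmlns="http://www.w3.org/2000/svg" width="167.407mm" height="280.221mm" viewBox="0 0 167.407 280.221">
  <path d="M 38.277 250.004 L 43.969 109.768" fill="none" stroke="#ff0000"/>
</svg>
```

1 u = 1 mm; y_m = 280.221 − y.

[1] `<path>` line segment, #ff0000→score S598 F1464: (38.277,30.217) → (43.969,170.453)

G21
G90
G0 X38.277 Y30.217
M3 S598
G01 X43.969 Y170.453 F1464
M5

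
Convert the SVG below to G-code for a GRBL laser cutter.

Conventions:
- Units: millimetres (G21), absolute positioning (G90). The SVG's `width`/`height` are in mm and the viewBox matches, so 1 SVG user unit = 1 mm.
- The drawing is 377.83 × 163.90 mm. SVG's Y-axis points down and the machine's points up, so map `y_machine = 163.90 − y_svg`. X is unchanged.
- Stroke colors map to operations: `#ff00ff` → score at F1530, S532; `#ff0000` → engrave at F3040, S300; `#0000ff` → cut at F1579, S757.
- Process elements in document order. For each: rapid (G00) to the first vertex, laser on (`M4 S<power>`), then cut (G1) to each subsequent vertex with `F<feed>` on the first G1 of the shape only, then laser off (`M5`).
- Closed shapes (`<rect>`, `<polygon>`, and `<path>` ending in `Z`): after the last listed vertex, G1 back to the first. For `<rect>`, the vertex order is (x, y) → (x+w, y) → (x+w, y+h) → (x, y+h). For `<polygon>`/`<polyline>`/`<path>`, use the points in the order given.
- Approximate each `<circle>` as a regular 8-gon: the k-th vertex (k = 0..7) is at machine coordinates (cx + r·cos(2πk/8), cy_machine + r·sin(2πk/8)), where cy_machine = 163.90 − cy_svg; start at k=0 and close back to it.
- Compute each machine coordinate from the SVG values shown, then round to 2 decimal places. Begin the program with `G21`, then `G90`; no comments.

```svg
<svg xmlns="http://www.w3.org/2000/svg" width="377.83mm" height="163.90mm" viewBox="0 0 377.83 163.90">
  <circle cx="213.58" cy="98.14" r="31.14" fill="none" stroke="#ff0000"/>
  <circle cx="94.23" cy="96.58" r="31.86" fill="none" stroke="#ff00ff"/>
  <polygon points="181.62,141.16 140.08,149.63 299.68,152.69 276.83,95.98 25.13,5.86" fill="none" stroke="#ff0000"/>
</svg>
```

G21
G90
G00 X244.72 Y65.76
M4 S300
G1 X235.60 Y87.78 F3040
G1 X213.58 Y96.90
G1 X191.56 Y87.78
G1 X182.44 Y65.76
G1 X191.56 Y43.74
G1 X213.58 Y34.62
G1 X235.60 Y43.74
G1 X244.72 Y65.76
M5
G00 X126.09 Y67.32
M4 S532
G1 X116.76 Y89.85 F1530
G1 X94.23 Y99.18
G1 X71.70 Y89.85
G1 X62.37 Y67.32
G1 X71.70 Y44.79
G1 X94.23 Y35.46
G1 X116.76 Y44.79
G1 X126.09 Y67.32
M5
G00 X181.62 Y22.74
M4 S300
G1 X140.08 Y14.27 F3040
G1 X299.68 Y11.21
G1 X276.83 Y67.92
G1 X25.13 Y158.04
G1 X181.62 Y22.74
M5

viewBox `0 0 377.83 163.90` with mm width/height → 1 unit = 1 mm. Flip: y_m = 163.90 − y_svg.

**Shape 1** — `<circle>` circle, stroke `#ff0000` → engrave (S300, F3040). Machine vertices: (244.72,65.76) → (235.60,87.78) → (213.58,96.90) → (191.56,87.78) → (182.44,65.76) → (191.56,43.74) → (213.58,34.62) → (235.60,43.74) → (244.72,65.76). Closed: final G1 returns to the first vertex.

**Shape 2** — `<circle>` circle, stroke `#ff00ff` → score (S532, F1530). Machine vertices: (126.09,67.32) → (116.76,89.85) → (94.23,99.18) → (71.70,89.85) → (62.37,67.32) → (71.70,44.79) → (94.23,35.46) → (116.76,44.79) → (126.09,67.32). Closed: final G1 returns to the first vertex.

**Shape 3** — `<polygon>` closed polygon, stroke `#ff0000` → engrave (S300, F3040). Machine vertices: (181.62,22.74) → (140.08,14.27) → (299.68,11.21) → (276.83,67.92) → (25.13,158.04) → (181.62,22.74). Closed: final G1 returns to the first vertex.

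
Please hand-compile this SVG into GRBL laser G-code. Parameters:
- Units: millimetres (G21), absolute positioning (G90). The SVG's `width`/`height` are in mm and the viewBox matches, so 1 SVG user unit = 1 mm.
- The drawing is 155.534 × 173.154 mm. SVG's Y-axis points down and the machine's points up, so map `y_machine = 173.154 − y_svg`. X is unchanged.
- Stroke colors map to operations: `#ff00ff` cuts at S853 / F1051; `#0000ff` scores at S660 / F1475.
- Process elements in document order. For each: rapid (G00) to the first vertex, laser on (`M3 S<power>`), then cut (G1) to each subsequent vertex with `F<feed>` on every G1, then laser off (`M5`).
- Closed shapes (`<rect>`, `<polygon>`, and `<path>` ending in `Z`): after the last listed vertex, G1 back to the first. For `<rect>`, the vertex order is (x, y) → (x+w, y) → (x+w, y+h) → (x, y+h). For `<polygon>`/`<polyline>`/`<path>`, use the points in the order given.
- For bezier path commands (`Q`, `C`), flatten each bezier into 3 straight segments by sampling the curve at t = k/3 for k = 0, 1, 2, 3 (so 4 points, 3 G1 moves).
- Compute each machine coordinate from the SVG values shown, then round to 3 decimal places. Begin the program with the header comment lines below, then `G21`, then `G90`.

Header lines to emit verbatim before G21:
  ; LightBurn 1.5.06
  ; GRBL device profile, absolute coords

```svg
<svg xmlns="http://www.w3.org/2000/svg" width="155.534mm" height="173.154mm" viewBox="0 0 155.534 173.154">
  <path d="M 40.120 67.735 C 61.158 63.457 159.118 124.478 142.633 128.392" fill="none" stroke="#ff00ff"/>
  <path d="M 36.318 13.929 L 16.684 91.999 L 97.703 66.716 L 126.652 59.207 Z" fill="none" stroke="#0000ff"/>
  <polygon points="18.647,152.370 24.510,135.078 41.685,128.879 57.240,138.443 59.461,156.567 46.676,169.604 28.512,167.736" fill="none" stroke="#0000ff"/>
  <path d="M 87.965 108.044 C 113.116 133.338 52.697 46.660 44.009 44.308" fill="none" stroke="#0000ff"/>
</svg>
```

viewBox `0 0 155.534 173.154` with mm width/height → 1 unit = 1 mm. Flip: y_m = 173.154 − y_svg.

**Shape 1** — `<path>` cubic bezier, stroke `#ff00ff` → cut (S853, F1051). Control points (SVG): P0=(40.120,67.735), P1=(61.158,63.457), P2=(159.118,124.478), P3=(142.633,128.392); sampled at t=k/3. Machine vertices: (40.120,105.419) → (79.711,92.464) → (128.057,63.178) → (142.633,44.762). Open path.

**Shape 2** — `<path>` closed polygon, stroke `#0000ff` → score (S660, F1475). Machine vertices: (36.318,159.225) → (16.684,81.155) → (97.703,106.438) → (126.652,113.947) → (36.318,159.225). Closed: final G1 returns to the first vertex.

**Shape 3** — `<polygon>` regular polygon, stroke `#0000ff` → score (S660, F1475). Machine vertices: (18.647,20.784) → (24.510,38.076) → (41.685,44.275) → (57.240,34.711) → (59.461,16.587) → (46.676,3.550) → (28.512,5.418) → (18.647,20.784). Closed: final G1 returns to the first vertex.

**Shape 4** — `<path>` cubic bezier, stroke `#0000ff` → score (S660, F1475). Control points (SVG): P0=(87.965,108.044), P1=(113.116,133.338), P2=(52.697,46.660), P3=(44.009,44.308); sampled at t=k/3. Machine vertices: (87.965,65.110) → (89.678,69.870) → (64.855,105.656) → (44.009,128.846). Open path.

; LightBurn 1.5.06
; GRBL device profile, absolute coords
G21
G90
G00 X40.120 Y105.419
M3 S853
G1 X79.711 Y92.464 F1051
G1 X128.057 Y63.178 F1051
G1 X142.633 Y44.762 F1051
M5
G00 X36.318 Y159.225
M3 S660
G1 X16.684 Y81.155 F1475
G1 X97.703 Y106.438 F1475
G1 X126.652 Y113.947 F1475
G1 X36.318 Y159.225 F1475
M5
G00 X18.647 Y20.784
M3 S660
G1 X24.510 Y38.076 F1475
G1 X41.685 Y44.275 F1475
G1 X57.240 Y34.711 F1475
G1 X59.461 Y16.587 F1475
G1 X46.676 Y3.550 F1475
G1 X28.512 Y5.418 F1475
G1 X18.647 Y20.784 F1475
M5
G00 X87.965 Y65.110
M3 S660
G1 X89.678 Y69.870 F1475
G1 X64.855 Y105.656 F1475
G1 X44.009 Y128.846 F1475
M5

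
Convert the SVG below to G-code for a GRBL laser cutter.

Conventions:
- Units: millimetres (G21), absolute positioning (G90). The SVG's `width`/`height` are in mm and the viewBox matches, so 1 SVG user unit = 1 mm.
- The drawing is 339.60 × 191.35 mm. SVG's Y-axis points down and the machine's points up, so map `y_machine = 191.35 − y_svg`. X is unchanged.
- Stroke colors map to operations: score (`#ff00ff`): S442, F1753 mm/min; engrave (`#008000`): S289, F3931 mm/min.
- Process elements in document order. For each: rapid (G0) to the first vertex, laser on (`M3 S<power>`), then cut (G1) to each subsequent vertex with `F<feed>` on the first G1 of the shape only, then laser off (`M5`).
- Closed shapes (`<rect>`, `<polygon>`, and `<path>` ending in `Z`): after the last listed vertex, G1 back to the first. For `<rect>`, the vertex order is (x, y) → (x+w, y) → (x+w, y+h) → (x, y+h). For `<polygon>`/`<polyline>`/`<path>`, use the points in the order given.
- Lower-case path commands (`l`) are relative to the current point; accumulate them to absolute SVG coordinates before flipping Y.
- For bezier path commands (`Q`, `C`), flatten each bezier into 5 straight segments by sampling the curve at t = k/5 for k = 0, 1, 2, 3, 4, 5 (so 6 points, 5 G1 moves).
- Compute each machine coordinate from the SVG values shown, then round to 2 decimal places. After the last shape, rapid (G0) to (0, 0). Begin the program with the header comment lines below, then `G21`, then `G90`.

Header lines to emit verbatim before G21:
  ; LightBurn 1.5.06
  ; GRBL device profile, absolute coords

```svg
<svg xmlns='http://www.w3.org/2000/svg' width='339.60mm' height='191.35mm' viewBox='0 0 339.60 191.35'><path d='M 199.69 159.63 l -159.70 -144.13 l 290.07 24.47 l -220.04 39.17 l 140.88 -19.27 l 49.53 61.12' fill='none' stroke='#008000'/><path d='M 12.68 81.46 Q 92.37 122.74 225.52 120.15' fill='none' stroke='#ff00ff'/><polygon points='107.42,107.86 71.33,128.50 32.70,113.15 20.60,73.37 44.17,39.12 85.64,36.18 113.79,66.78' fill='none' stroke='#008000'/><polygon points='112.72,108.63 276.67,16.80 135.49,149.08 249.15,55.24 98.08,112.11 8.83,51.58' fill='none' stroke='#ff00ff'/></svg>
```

; LightBurn 1.5.06
; GRBL device profile, absolute coords
G21
G90
G0 X199.69 Y31.72
M3 S289
G1 X39.99 Y175.85 F3931
G1 X330.06 Y151.38
G1 X110.02 Y112.21
G1 X250.90 Y131.48
G1 X300.43 Y70.36
M5
G0 X12.68 Y109.89
M3 S442
G1 X46.69 Y95.13 F1753
G1 X84.99 Y83.89
G1 X127.55 Y76.15
G1 X174.40 Y71.92
G1 X225.52 Y71.20
M5
G0 X107.42 Y83.49
M3 S289
G1 X71.33 Y62.85 F3931
G1 X32.70 Y78.20
G1 X20.60 Y117.98
G1 X44.17 Y152.23
G1 X85.64 Y155.17
G1 X113.79 Y124.57
G1 X107.42 Y83.49
M5
G0 X112.72 Y82.72
M3 S442
G1 X276.67 Y174.55 F1753
G1 X135.49 Y42.27
G1 X249.15 Y136.11
G1 X98.08 Y79.24
G1 X8.83 Y139.77
G1 X112.72 Y82.72
M5
G0 X0.00 Y0.00

Since the viewBox matches the mm dimensions, user units are millimetres directly. The only transform is the Y-flip y_m = 191.35 − y_svg.

Shape 1 is a open polyline drawn with `<path>`. Its stroke #008000 means engrave at S289, F3931. After flipping Y the toolpath is (199.69,31.72) → (39.99,175.85) → (330.06,151.38) → (110.02,112.21) → (250.90,131.48) → (300.43,70.36).

Shape 2 is a quadratic bezier drawn with `<path>`. Its stroke #ff00ff means score at S442, F1753. After flipping Y the toolpath is (12.68,109.89) → (46.69,95.13) → (84.99,83.89) → (127.55,76.15) → (174.40,71.92) → (225.52,71.20).

Shape 3 is a regular polygon drawn with `<polygon>`. Its stroke #008000 means engrave at S289, F3931. After flipping Y the toolpath is (107.42,83.49) → (71.33,62.85) → (32.70,78.20) → (20.60,117.98) → (44.17,152.23) → (85.64,155.17) → (113.79,124.57) → (107.42,83.49), returning to the start.

Shape 4 is a closed polygon drawn with `<polygon>`. Its stroke #ff00ff means score at S442, F1753. After flipping Y the toolpath is (112.72,82.72) → (276.67,174.55) → (135.49,42.27) → (249.15,136.11) → (98.08,79.24) → (8.83,139.77) → (112.72,82.72), returning to the start.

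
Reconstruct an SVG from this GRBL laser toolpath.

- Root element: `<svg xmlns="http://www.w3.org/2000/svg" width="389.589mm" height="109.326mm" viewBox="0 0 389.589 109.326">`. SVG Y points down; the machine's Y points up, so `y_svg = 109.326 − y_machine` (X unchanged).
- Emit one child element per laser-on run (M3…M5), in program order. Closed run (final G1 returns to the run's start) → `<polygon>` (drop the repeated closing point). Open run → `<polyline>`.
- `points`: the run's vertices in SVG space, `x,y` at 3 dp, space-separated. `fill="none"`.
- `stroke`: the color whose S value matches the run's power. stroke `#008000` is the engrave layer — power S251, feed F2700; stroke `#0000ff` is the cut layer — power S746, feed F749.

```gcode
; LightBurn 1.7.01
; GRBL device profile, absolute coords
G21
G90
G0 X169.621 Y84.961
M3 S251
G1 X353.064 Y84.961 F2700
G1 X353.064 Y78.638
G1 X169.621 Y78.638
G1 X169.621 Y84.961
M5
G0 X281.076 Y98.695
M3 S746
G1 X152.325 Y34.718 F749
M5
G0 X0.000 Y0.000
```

<svg xmlns="http://www.w3.org/2000/svg" width="389.589mm" height="109.326mm" viewBox="0 0 389.589 109.326">
  <polygon points="169.621,24.365 353.064,24.365 353.064,30.688 169.621,30.688" fill="none" stroke="#008000"/>
  <polyline points="281.076,10.631 152.325,74.608" fill="none" stroke="#0000ff"/>
</svg>

Machine Y-up, SVG Y-down with viewBox height 109.326, so y_svg = 109.326 − y_machine; X carries over.

Run 1: S251 ⇒ engrave layer `#008000`. The run returns to its start, so emit a `<polygon>` with points (Y-flipped): 169.621,24.365 353.064,24.365 353.064,30.688 169.621,30.688.

Run 2: S746 ⇒ cut layer `#0000ff`. The run is open, so emit a `<polyline>` with points (Y-flipped): 281.076,10.631 152.325,74.608.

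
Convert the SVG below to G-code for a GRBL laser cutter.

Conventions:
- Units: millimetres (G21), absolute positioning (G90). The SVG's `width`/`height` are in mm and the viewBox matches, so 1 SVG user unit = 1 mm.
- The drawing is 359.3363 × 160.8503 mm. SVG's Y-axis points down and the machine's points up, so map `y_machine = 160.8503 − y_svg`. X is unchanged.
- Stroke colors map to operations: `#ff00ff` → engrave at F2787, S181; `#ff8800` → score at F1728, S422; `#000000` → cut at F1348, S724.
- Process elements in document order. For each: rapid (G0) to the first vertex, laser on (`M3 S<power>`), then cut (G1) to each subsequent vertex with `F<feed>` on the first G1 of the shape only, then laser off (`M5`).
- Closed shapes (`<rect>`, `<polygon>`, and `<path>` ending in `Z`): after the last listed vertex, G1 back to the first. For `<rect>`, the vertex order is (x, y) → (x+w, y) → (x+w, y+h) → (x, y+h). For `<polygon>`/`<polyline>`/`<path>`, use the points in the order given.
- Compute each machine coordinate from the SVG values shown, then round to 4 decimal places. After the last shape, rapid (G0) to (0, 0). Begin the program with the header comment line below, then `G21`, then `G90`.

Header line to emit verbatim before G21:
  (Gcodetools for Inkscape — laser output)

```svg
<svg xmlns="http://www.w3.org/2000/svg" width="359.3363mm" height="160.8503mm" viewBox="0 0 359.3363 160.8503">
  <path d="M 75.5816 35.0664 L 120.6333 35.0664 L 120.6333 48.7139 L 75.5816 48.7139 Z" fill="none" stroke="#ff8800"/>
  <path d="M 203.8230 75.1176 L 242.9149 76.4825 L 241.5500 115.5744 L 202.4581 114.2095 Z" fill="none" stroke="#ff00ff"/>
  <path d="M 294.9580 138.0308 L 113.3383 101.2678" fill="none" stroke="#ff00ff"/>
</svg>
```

(Gcodetools for Inkscape — laser output)
G21
G90
G0 X75.5816 Y125.7839
M3 S422
G1 X120.6333 Y125.7839 F1728
G1 X120.6333 Y112.1364
G1 X75.5816 Y112.1364
G1 X75.5816 Y125.7839
M5
G0 X203.8230 Y85.7327
M3 S181
G1 X242.9149 Y84.3678 F2787
G1 X241.5500 Y45.2759
G1 X202.4581 Y46.6408
G1 X203.8230 Y85.7327
M5
G0 X294.9580 Y22.8195
M3 S181
G1 X113.3383 Y59.5825 F2787
M5
G0 X0.0000 Y0.0000

1 u = 1 mm; y_m = 160.8503 − y.

[1] `<path>` rectangle, #ff8800→score S422 F1728: (75.5816,125.7839) → (120.6333,125.7839) → (120.6333,112.1364) → (75.5816,112.1364) → (75.5816,125.7839) (closed)

[2] `<path>` regular polygon, #ff00ff→engrave S181 F2787: (203.8230,85.7327) → (242.9149,84.3678) → (241.5500,45.2759) → (202.4581,46.6408) → (203.8230,85.7327) (closed)

[3] `<path>` line segment, #ff00ff→engrave S181 F2787: (294.9580,22.8195) → (113.3383,59.5825)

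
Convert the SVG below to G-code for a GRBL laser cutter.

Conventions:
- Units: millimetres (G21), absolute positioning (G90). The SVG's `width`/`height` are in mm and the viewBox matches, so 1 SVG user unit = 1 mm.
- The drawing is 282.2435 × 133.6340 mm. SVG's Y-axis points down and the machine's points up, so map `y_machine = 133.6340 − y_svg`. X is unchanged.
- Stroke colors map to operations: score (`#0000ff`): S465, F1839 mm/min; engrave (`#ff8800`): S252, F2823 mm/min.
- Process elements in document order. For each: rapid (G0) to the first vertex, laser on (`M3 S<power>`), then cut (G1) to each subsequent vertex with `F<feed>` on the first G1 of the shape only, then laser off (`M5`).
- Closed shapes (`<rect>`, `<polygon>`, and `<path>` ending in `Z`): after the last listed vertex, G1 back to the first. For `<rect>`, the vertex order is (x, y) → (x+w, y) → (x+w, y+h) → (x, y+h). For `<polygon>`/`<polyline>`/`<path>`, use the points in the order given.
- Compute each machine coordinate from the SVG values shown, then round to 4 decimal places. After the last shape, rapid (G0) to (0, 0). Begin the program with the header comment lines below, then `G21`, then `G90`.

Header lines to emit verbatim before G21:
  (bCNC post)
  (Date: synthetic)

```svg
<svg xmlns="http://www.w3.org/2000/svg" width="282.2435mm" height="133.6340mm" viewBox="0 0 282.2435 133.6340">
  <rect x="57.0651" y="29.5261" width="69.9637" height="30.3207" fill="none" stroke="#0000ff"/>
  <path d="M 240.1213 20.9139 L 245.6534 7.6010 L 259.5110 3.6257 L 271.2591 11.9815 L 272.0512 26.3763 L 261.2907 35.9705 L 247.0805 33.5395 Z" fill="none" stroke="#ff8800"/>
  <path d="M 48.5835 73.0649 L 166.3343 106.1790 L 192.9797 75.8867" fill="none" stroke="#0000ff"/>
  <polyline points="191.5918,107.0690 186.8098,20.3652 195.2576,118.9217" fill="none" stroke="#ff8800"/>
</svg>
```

1 u = 1 mm; y_m = 133.6340 − y.

[1] `<rect>` rectangle, #0000ff→score S465 F1839: (57.0651,104.1079) → (127.0288,104.1079) → (127.0288,73.7872) → (57.0651,73.7872) → (57.0651,104.1079) (closed)

[2] `<path>` regular polygon, #ff8800→engrave S252 F2823: (240.1213,112.7201) → (245.6534,126.0330) → (259.5110,130.0083) → (271.2591,121.6525) → (272.0512,107.2577) → (261.2907,97.6635) → (247.0805,100.0945) → (240.1213,112.7201) (closed)

[3] `<path>` open polyline, #0000ff→score S465 F1839: (48.5835,60.5691) → (166.3343,27.4550) → (192.9797,57.7473)

[4] `<polyline>` open polyline, #ff8800→engrave S252 F2823: (191.5918,26.5650) → (186.8098,113.2688) → (195.2576,14.7123)

(bCNC post)
(Date: synthetic)
G21
G90
G0 X57.0651 Y104.1079
M3 S465
G1 X127.0288 Y104.1079 F1839
G1 X127.0288 Y73.7872
G1 X57.0651 Y73.7872
G1 X57.0651 Y104.1079
M5
G0 X240.1213 Y112.7201
M3 S252
G1 X245.6534 Y126.0330 F2823
G1 X259.5110 Y130.0083
G1 X271.2591 Y121.6525
G1 X272.0512 Y107.2577
G1 X261.2907 Y97.6635
G1 X247.0805 Y100.0945
G1 X240.1213 Y112.7201
M5
G0 X48.5835 Y60.5691
M3 S465
G1 X166.3343 Y27.4550 F1839
G1 X192.9797 Y57.7473
M5
G0 X191.5918 Y26.5650
M3 S252
G1 X186.8098 Y113.2688 F2823
G1 X195.2576 Y14.7123
M5
G0 X0.0000 Y0.0000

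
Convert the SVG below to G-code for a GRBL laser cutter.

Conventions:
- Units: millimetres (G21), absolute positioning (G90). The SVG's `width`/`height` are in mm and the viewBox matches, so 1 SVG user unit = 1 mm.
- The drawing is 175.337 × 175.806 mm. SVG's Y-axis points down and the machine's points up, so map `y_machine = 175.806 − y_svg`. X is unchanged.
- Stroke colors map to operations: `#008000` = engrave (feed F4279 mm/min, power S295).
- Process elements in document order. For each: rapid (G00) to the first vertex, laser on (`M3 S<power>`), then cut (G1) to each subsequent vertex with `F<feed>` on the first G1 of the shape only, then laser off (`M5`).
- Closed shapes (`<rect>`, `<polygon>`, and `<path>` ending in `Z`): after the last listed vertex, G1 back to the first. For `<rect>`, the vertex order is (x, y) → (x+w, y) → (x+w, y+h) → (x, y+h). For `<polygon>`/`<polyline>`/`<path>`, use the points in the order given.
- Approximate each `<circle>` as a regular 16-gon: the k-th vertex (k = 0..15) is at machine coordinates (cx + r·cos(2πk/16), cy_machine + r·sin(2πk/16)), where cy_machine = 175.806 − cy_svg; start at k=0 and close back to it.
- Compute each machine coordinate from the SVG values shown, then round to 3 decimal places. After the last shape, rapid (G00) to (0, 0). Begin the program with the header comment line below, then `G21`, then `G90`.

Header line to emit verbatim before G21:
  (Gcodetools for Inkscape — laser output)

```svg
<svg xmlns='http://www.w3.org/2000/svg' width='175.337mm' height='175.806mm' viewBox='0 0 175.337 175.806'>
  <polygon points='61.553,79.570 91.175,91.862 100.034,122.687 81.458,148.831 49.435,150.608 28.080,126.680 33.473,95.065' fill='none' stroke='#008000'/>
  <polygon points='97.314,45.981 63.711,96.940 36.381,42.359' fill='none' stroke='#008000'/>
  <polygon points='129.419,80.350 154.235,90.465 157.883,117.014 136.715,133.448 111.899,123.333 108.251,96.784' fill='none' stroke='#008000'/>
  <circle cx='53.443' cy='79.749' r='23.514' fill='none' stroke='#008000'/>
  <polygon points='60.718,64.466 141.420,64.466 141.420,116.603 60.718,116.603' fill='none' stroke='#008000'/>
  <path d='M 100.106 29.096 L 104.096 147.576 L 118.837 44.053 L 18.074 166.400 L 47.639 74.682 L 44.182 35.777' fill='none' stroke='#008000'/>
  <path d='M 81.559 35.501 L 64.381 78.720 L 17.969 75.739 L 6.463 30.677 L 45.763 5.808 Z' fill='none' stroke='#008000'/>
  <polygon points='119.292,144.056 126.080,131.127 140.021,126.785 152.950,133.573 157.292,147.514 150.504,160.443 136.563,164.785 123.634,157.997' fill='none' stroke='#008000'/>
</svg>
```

(Gcodetools for Inkscape — laser output)
G21
G90
G00 X61.553 Y96.236
M3 S295
G1 X91.175 Y83.944 F4279
G1 X100.034 Y53.119
G1 X81.458 Y26.975
G1 X49.435 Y25.198
G1 X28.080 Y49.126
G1 X33.473 Y80.741
G1 X61.553 Y96.236
M5
G00 X97.314 Y129.825
M3 S295
G1 X63.711 Y78.866 F4279
G1 X36.381 Y133.447
G1 X97.314 Y129.825
M5
G00 X129.419 Y95.456
M3 S295
G1 X154.235 Y85.341 F4279
G1 X157.883 Y58.792
G1 X136.715 Y42.358
G1 X111.899 Y52.473
G1 X108.251 Y79.022
G1 X129.419 Y95.456
M5
G00 X76.957 Y96.057
M3 S295
G1 X75.167 Y105.055 F4279
G1 X70.070 Y112.684
G1 X62.441 Y117.781
G1 X53.443 Y119.571
G1 X44.445 Y117.781
G1 X36.816 Y112.684
G1 X31.719 Y105.055
G1 X29.929 Y96.057
G1 X31.719 Y87.059
G1 X36.816 Y79.430
G1 X44.445 Y74.333
G1 X53.443 Y72.543
G1 X62.441 Y74.333
G1 X70.070 Y79.430
G1 X75.167 Y87.059
G1 X76.957 Y96.057
M5
G00 X60.718 Y111.340
M3 S295
G1 X141.420 Y111.340 F4279
G1 X141.420 Y59.203
G1 X60.718 Y59.203
G1 X60.718 Y111.340
M5
G00 X100.106 Y146.710
M3 S295
G1 X104.096 Y28.230 F4279
G1 X118.837 Y131.753
G1 X18.074 Y9.406
G1 X47.639 Y101.124
G1 X44.182 Y140.029
M5
G00 X81.559 Y140.305
M3 S295
G1 X64.381 Y97.086 F4279
G1 X17.969 Y100.067
G1 X6.463 Y145.129
G1 X45.763 Y169.998
G1 X81.559 Y140.305
M5
G00 X119.292 Y31.750
M3 S295
G1 X126.080 Y44.679 F4279
G1 X140.021 Y49.021
G1 X152.950 Y42.233
G1 X157.292 Y28.292
G1 X150.504 Y15.363
G1 X136.563 Y11.021
G1 X123.634 Y17.809
G1 X119.292 Y31.750
M5
G00 X0.000 Y0.000

1 u = 1 mm; y_m = 175.806 − y.

[1] `<polygon>` regular polygon, #008000→engrave S295 F4279: (61.553,96.236) → (91.175,83.944) → (100.034,53.119) → (81.458,26.975) → (49.435,25.198) → (28.080,49.126) → (33.473,80.741) → (61.553,96.236) (closed)

[2] `<polygon>` regular polygon, #008000→engrave S295 F4279: (97.314,129.825) → (63.711,78.866) → (36.381,133.447) → (97.314,129.825) (closed)

[3] `<polygon>` regular polygon, #008000→engrave S295 F4279: (129.419,95.456) → (154.235,85.341) → (157.883,58.792) → (136.715,42.358) → (111.899,52.473) → (108.251,79.022) → (129.419,95.456) (closed)

[4] `<circle>` circle, #008000→engrave S295 F4279: (76.957,96.057) → (75.167,105.055) → (70.070,112.684) → (62.441,117.781) → (53.443,119.571) → (44.445,117.781) → (36.816,112.684) → (31.719,105.055) → (29.929,96.057) → (31.719,87.059) → (36.816,79.430) → (44.445,74.333) → (53.443,72.543) → (62.441,74.333) → (70.070,79.430) → (75.167,87.059) → (76.957,96.057) (closed)

[5] `<polygon>` rectangle, #008000→engrave S295 F4279: (60.718,111.340) → (141.420,111.340) → (141.420,59.203) → (60.718,59.203) → (60.718,111.340) (closed)

[6] `<path>` open polyline, #008000→engrave S295 F4279: (100.106,146.710) → (104.096,28.230) → (118.837,131.753) → (18.074,9.406) → (47.639,101.124) → (44.182,140.029)

[7] `<path>` regular polygon, #008000→engrave S295 F4279: (81.559,140.305) → (64.381,97.086) → (17.969,100.067) → (6.463,145.129) → (45.763,169.998) → (81.559,140.305) (closed)

[8] `<polygon>` regular polygon, #008000→engrave S295 F4279: (119.292,31.750) → (126.080,44.679) → (140.021,49.021) → (152.950,42.233) → (157.292,28.292) → (150.504,15.363) → (136.563,11.021) → (123.634,17.809) → (119.292,31.750) (closed)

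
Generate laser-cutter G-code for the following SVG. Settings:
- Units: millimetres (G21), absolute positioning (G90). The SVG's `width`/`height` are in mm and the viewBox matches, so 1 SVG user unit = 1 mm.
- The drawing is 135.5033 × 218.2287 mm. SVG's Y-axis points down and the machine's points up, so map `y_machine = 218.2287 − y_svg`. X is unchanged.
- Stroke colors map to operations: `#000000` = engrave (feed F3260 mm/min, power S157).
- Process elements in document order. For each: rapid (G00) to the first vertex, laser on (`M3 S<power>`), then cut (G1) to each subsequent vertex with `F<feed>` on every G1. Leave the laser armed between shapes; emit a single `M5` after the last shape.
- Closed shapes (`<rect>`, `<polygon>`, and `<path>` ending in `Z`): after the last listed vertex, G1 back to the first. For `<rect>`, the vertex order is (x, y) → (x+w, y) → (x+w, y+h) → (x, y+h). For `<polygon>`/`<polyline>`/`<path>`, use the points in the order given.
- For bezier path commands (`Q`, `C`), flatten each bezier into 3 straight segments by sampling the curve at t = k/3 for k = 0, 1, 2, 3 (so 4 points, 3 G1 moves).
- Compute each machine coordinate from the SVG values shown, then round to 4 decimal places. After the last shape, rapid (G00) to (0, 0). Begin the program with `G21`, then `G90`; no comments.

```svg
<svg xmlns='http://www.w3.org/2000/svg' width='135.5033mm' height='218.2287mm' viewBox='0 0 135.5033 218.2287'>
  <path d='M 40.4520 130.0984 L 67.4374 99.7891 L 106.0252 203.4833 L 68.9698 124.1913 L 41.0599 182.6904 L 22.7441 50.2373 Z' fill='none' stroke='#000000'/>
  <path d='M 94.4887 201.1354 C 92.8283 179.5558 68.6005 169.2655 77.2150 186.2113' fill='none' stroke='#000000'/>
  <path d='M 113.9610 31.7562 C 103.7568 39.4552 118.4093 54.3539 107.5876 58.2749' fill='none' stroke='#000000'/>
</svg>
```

G21
G90
G00 X40.4520 Y88.1303
M3 S157
G1 X67.4374 Y118.4396 F3260
G1 X106.0252 Y14.7454 F3260
G1 X68.9698 Y94.0374 F3260
G1 X41.0599 Y35.5383 F3260
G1 X22.7441 Y167.9914 F3260
G1 X40.4520 Y88.1303 F3260
G00 X94.4887 Y17.0933
M3 S157
G1 X87.3580 Y34.3192 F3260
G1 X77.4957 Y40.4751 F3260
G1 X77.2150 Y32.0174 F3260
G00 X113.9610 Y186.4725
M3 S157
G1 X110.1783 Y177.0468 F3260
G1 X111.7820 Y166.8608 F3260
G1 X107.5876 Y159.9538 F3260
M5
G00 X0.0000 Y0.0000

Since the viewBox matches the mm dimensions, user units are millimetres directly. The only transform is the Y-flip y_m = 218.2287 − y_svg.

Shape 1 is a closed polygon drawn with `<path>`. Its stroke #000000 means engrave at S157, F3260. After flipping Y the toolpath is (40.4520,88.1303) → (67.4374,118.4396) → (106.0252,14.7454) → (68.9698,94.0374) → (41.0599,35.5383) → (22.7441,167.9914) → (40.4520,88.1303), returning to the start.

Shape 2 is a cubic bezier drawn with `<path>`. Its stroke #000000 means engrave at S157, F3260. After flipping Y the toolpath is (94.4887,17.0933) → (87.3580,34.3192) → (77.4957,40.4751) → (77.2150,32.0174).

Shape 3 is a cubic bezier drawn with `<path>`. Its stroke #000000 means engrave at S157, F3260. After flipping Y the toolpath is (113.9610,186.4725) → (110.1783,177.0468) → (111.7820,166.8608) → (107.5876,159.9538).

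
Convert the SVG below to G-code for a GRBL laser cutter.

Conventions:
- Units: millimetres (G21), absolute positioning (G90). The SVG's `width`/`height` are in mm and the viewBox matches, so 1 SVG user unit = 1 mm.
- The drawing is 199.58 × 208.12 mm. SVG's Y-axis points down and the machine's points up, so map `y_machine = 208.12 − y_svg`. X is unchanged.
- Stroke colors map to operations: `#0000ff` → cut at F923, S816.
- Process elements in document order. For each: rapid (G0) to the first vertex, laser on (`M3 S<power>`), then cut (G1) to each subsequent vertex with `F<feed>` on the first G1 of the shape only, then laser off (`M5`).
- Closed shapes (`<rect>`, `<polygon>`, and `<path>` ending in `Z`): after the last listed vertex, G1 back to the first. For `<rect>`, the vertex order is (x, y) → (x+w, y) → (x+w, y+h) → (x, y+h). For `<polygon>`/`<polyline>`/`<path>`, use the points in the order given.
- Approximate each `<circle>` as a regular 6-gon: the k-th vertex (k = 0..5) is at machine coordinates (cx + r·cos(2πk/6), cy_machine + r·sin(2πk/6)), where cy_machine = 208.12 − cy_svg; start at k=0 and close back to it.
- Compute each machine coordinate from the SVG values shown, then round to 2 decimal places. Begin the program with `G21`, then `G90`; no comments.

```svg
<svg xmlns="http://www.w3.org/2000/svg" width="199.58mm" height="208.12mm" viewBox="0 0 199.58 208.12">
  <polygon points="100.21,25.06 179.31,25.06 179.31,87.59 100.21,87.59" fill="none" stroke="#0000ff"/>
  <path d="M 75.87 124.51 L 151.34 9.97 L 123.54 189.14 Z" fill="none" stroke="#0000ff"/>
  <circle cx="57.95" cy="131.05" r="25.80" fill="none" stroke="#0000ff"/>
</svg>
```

G21
G90
G0 X100.21 Y183.06
M3 S816
G1 X179.31 Y183.06 F923
G1 X179.31 Y120.53
G1 X100.21 Y120.53
G1 X100.21 Y183.06
M5
G0 X75.87 Y83.61
M3 S816
G1 X151.34 Y198.15 F923
G1 X123.54 Y18.98
G1 X75.87 Y83.61
M5
G0 X83.75 Y77.07
M3 S816
G1 X70.85 Y99.41 F923
G1 X45.05 Y99.41
G1 X32.15 Y77.07
G1 X45.05 Y54.73
G1 X70.85 Y54.73
G1 X83.75 Y77.07
M5

Since the viewBox matches the mm dimensions, user units are millimetres directly. The only transform is the Y-flip y_m = 208.12 − y_svg.

Shape 1 is a rectangle drawn with `<polygon>`. Its stroke #0000ff means cut at S816, F923. After flipping Y the toolpath is (100.21,183.06) → (179.31,183.06) → (179.31,120.53) → (100.21,120.53) → (100.21,183.06), returning to the start.

Shape 2 is a closed polygon drawn with `<path>`. Its stroke #0000ff means cut at S816, F923. After flipping Y the toolpath is (75.87,83.61) → (151.34,198.15) → (123.54,18.98) → (75.87,83.61), returning to the start.

Shape 3 is a circle drawn with `<circle>`. Its stroke #0000ff means cut at S816, F923. After flipping Y the toolpath is (83.75,77.07) → (70.85,99.41) → (45.05,99.41) → (32.15,77.07) → (45.05,54.73) → (70.85,54.73) → (83.75,77.07), returning to the start.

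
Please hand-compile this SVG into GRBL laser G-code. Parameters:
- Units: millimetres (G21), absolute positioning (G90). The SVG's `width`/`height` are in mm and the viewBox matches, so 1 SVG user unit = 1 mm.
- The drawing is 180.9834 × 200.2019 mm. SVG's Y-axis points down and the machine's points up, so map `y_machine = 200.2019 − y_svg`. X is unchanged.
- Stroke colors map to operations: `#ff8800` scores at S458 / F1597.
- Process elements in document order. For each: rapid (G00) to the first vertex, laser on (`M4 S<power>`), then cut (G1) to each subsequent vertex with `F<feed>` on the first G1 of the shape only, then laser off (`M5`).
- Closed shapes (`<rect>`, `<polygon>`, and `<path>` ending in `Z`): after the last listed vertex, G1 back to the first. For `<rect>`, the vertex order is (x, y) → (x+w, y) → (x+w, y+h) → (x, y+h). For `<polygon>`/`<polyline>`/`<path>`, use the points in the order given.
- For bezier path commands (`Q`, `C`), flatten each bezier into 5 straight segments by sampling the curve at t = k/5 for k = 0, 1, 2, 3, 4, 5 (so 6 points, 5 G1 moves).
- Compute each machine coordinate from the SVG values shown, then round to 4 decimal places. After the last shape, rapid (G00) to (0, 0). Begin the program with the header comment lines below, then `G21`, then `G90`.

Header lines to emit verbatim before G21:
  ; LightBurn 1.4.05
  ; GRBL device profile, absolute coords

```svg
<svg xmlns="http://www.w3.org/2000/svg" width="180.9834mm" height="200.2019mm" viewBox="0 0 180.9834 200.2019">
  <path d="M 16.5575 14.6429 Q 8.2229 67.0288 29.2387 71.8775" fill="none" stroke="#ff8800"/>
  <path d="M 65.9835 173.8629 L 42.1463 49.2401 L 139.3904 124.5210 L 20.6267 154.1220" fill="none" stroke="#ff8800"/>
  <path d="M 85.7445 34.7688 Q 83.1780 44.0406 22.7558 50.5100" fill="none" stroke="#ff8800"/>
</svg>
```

1 u = 1 mm; y_m = 200.2019 − y.

[1] `<path>` quadratic bezier, #ff8800→score S458 F1597: (16.5575,185.5590) → (14.3977,166.5061) → (14.5859,151.2562) → (17.1221,139.8093) → (22.0064,132.1654) → (29.2387,128.3244)

[2] `<path>` open polyline, #ff8800→score S458 F1597: (65.9835,26.3390) → (42.1463,150.9618) → (139.3904,75.6809) → (20.6267,46.0799)

[3] `<path>` quadratic bezier, #ff8800→score S458 F1597: (85.7445,165.4331) → (82.4037,161.8365) → (74.4344,158.4640) → (61.8366,155.3158) → (44.6105,152.3918) → (22.7558,149.6919)

; LightBurn 1.4.05
; GRBL device profile, absolute coords
G21
G90
G00 X16.5575 Y185.5590
M4 S458
G1 X14.3977 Y166.5061 F1597
G1 X14.5859 Y151.2562
G1 X17.1221 Y139.8093
G1 X22.0064 Y132.1654
G1 X29.2387 Y128.3244
M5
G00 X65.9835 Y26.3390
M4 S458
G1 X42.1463 Y150.9618 F1597
G1 X139.3904 Y75.6809
G1 X20.6267 Y46.0799
M5
G00 X85.7445 Y165.4331
M4 S458
G1 X82.4037 Y161.8365 F1597
G1 X74.4344 Y158.4640
G1 X61.8366 Y155.3158
G1 X44.6105 Y152.3918
G1 X22.7558 Y149.6919
M5
G00 X0.0000 Y0.0000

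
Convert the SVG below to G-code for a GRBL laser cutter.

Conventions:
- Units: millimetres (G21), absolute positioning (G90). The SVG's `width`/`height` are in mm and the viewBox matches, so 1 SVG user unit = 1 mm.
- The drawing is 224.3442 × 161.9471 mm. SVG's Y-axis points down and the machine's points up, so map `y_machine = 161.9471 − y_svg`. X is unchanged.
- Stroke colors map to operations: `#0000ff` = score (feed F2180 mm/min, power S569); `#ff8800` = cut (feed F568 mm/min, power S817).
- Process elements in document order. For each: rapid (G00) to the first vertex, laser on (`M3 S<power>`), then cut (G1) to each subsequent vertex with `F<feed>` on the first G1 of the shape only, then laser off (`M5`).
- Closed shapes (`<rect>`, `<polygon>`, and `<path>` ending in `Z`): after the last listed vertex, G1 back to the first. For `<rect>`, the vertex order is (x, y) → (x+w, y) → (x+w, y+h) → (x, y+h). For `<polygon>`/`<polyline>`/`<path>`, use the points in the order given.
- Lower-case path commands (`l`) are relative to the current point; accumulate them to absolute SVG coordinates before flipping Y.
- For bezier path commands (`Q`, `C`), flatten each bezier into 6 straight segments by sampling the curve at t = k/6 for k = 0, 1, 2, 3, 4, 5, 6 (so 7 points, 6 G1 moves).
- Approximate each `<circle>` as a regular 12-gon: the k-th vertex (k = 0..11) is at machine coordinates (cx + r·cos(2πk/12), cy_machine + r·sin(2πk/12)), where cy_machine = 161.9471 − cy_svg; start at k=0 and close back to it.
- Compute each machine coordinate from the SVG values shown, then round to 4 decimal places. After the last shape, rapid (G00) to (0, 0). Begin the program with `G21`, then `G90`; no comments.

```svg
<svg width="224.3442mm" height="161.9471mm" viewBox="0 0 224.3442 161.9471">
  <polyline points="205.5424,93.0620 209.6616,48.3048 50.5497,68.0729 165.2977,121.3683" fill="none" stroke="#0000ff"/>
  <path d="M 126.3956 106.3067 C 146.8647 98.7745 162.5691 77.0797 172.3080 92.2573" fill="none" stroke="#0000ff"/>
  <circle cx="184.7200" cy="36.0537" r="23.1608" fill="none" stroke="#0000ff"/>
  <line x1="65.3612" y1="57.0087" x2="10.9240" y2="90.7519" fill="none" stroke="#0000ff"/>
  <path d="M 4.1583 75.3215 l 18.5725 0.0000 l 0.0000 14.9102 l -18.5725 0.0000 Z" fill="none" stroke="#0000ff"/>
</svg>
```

Since the viewBox matches the mm dimensions, user units are millimetres directly. The only transform is the Y-flip y_m = 161.9471 − y_svg.

Shape 1 is a open polyline drawn with `<polyline>`. Its stroke #0000ff means score at S569, F2180. After flipping Y the toolpath is (205.5424,68.8851) → (209.6616,113.6423) → (50.5497,93.8742) → (165.2977,40.5788).

Shape 2 is a cubic bezier drawn with `<path>`. Its stroke #0000ff means score at S569, F2180. After flipping Y the toolpath is (126.3956,55.6404) → (136.2275,60.3504) → (145.2320,66.0033) → (153.3756,71.1813) → (160.6251,74.4668) → (166.9470,74.4422) → (172.3080,69.6898).

Shape 3 is a circle drawn with `<circle>`. Its stroke #0000ff means score at S569, F2180. After flipping Y the toolpath is (207.8808,125.8934) → (204.7778,137.4738) → (196.3004,145.9512) → (184.7200,149.0542) → (173.1396,145.9512) → (164.6622,137.4738) → (161.5592,125.8934) → (164.6622,114.3130) → (173.1396,105.8356) → (184.7200,102.7326) → (196.3004,105.8356) → (204.7778,114.3130) → (207.8808,125.8934), returning to the start.

Shape 4 is a line segment drawn with `<line>`. Its stroke #0000ff means score at S569, F2180. After flipping Y the toolpath is (65.3612,104.9384) → (10.9240,71.1952).

Shape 5 is a rectangle drawn with `<path>`. Its stroke #0000ff means score at S569, F2180. After flipping Y the toolpath is (4.1583,86.6256) → (22.7308,86.6256) → (22.7308,71.7154) → (4.1583,71.7154) → (4.1583,86.6256), returning to the start.

G21
G90
G00 X205.5424 Y68.8851
M3 S569
G1 X209.6616 Y113.6423 F2180
G1 X50.5497 Y93.8742
G1 X165.2977 Y40.5788
M5
G00 X126.3956 Y55.6404
M3 S569
G1 X136.2275 Y60.3504 F2180
G1 X145.2320 Y66.0033
G1 X153.3756 Y71.1813
G1 X160.6251 Y74.4668
G1 X166.9470 Y74.4422
G1 X172.3080 Y69.6898
M5
G00 X207.8808 Y125.8934
M3 S569
G1 X204.7778 Y137.4738 F2180
G1 X196.3004 Y145.9512
G1 X184.7200 Y149.0542
G1 X173.1396 Y145.9512
G1 X164.6622 Y137.4738
G1 X161.5592 Y125.8934
G1 X164.6622 Y114.3130
G1 X173.1396 Y105.8356
G1 X184.7200 Y102.7326
G1 X196.3004 Y105.8356
G1 X204.7778 Y114.3130
G1 X207.8808 Y125.8934
M5
G00 X65.3612 Y104.9384
M3 S569
G1 X10.9240 Y71.1952 F2180
M5
G00 X4.1583 Y86.6256
M3 S569
G1 X22.7308 Y86.6256 F2180
G1 X22.7308 Y71.7154
G1 X4.1583 Y71.7154
G1 X4.1583 Y86.6256
M5
G00 X0.0000 Y0.0000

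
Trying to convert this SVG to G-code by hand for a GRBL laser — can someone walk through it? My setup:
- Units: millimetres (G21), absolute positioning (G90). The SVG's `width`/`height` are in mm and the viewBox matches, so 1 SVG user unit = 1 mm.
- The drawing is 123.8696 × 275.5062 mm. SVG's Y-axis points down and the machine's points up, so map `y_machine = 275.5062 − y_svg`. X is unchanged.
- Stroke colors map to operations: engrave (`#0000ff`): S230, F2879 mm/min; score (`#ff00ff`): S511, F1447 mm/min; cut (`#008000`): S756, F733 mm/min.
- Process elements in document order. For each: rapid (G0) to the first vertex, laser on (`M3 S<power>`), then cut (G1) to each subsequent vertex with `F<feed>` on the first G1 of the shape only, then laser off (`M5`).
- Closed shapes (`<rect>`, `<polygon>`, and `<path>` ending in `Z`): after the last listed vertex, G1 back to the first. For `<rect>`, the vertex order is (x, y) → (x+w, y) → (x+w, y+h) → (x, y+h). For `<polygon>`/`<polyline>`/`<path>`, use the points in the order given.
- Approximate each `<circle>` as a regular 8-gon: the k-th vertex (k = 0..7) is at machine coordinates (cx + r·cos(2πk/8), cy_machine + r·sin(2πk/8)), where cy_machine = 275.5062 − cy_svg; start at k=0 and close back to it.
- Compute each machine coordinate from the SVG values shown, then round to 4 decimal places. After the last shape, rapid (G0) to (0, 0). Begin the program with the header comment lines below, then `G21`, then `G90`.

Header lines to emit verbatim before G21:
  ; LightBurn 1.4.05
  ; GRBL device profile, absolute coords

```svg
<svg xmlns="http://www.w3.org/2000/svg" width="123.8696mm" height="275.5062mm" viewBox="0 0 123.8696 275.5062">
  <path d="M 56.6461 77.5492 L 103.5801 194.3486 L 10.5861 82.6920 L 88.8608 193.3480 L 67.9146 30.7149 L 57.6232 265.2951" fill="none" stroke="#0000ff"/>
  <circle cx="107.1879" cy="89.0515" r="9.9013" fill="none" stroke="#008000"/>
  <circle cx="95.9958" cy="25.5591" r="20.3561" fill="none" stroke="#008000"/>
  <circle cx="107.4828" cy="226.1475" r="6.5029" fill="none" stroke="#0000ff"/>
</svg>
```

; LightBurn 1.4.05
; GRBL device profile, absolute coords
G21
G90
G0 X56.6461 Y197.9570
M3 S230
G1 X103.5801 Y81.1576 F2879
G1 X10.5861 Y192.8142
G1 X88.8608 Y82.1582
G1 X67.9146 Y244.7913
G1 X57.6232 Y10.2111
M5
G0 X117.0892 Y186.4547
M3 S756
G1 X114.1892 Y193.4560 F733
G1 X107.1879 Y196.3560
G1 X100.1866 Y193.4560
G1 X97.2866 Y186.4547
G1 X100.1866 Y179.4534
G1 X107.1879 Y176.5534
G1 X114.1892 Y179.4534
G1 X117.0892 Y186.4547
M5
G0 X116.3519 Y249.9471
M3 S756
G1 X110.3897 Y264.3410 F733
G1 X95.9958 Y270.3032
G1 X81.6019 Y264.3410
G1 X75.6397 Y249.9471
G1 X81.6019 Y235.5532
G1 X95.9958 Y229.5910
G1 X110.3897 Y235.5532
G1 X116.3519 Y249.9471
M5
G0 X113.9857 Y49.3587
M3 S230
G1 X112.0810 Y53.9569 F2879
G1 X107.4828 Y55.8616
G1 X102.8846 Y53.9569
G1 X100.9799 Y49.3587
G1 X102.8846 Y44.7605
G1 X107.4828 Y42.8558
G1 X112.0810 Y44.7605
G1 X113.9857 Y49.3587
M5
G0 X0.0000 Y0.0000

viewBox `0 0 123.8696 275.5062` with mm width/height → 1 unit = 1 mm. Flip: y_m = 275.5062 − y_svg.

**Shape 1** — `<path>` open polyline, stroke `#0000ff` → engrave (S230, F2879). Machine vertices: (56.6461,197.9570) → (103.5801,81.1576) → (10.5861,192.8142) → (88.8608,82.1582) → (67.9146,244.7913) → (57.6232,10.2111). Open path.

**Shape 2** — `<circle>` circle, stroke `#008000` → cut (S756, F733). Machine vertices: (117.0892,186.4547) → (114.1892,193.4560) → (107.1879,196.3560) → (100.1866,193.4560) → (97.2866,186.4547) → (100.1866,179.4534) → (107.1879,176.5534) → (114.1892,179.4534) → (117.0892,186.4547). Closed: final G1 returns to the first vertex.

**Shape 3** — `<circle>` circle, stroke `#008000` → cut (S756, F733). Machine vertices: (116.3519,249.9471) → (110.3897,264.3410) → (95.9958,270.3032) → (81.6019,264.3410) → (75.6397,249.9471) → (81.6019,235.5532) → (95.9958,229.5910) → (110.3897,235.5532) → (116.3519,249.9471). Closed: final G1 returns to the first vertex.

**Shape 4** — `<circle>` circle, stroke `#0000ff` → engrave (S230, F2879). Machine vertices: (113.9857,49.3587) → (112.0810,53.9569) → (107.4828,55.8616) → (102.8846,53.9569) → (100.9799,49.3587) → (102.8846,44.7605) → (107.4828,42.8558) → (112.0810,44.7605) → (113.9857,49.3587). Closed: final G1 returns to the first vertex.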